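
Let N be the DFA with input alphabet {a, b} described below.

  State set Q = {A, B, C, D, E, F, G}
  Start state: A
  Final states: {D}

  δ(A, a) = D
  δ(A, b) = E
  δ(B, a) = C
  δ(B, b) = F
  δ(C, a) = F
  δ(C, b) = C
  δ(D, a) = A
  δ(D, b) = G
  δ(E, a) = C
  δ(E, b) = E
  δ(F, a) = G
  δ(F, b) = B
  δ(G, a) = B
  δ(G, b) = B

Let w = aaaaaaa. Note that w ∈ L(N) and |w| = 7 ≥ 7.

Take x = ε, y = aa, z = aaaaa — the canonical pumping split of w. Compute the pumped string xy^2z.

aaaaaaaaa

xy^2z = ε·aa·aa·aaaaa = aaaaaaaaa.
Reading y = aa takes N from A back to A, so after x·y·y the machine is still in A, and z then leads to the accepting state D. Hence aaaaaaaaa ∈ L(N).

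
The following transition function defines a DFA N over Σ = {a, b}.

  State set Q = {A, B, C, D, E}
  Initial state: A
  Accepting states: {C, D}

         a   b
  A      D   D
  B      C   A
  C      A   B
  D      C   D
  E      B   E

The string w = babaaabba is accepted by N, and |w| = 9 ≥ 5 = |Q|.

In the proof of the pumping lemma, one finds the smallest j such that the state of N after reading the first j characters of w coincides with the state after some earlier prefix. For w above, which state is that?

C

State sequence: A -b-> D -a-> C -b-> B -a-> C -a-> A -a-> D -b-> D -b-> D -a-> C
First repeat at step 4: C was already visited.

The earliest repeat is at step j = 4: N is in C, which it already visited at step i = 2.
The DFA has 5 states, so the proof of the pumping lemma guarantees a repeated state among the first 5+1 visited; the segment between the two visits is the pumpable y.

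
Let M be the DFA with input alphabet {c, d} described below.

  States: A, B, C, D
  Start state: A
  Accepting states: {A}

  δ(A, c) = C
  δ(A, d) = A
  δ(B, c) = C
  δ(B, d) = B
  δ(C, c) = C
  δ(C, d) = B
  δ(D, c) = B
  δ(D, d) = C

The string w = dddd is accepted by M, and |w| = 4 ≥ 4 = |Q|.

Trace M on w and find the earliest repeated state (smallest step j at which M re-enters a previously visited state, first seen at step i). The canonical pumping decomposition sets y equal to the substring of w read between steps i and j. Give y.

State sequence: A -d-> A -d-> A -d-> A -d-> A
First repeat at step 1: A was already visited.

So i = 0, j = 1, giving x = w[0:0] = ε, y = w[0:1] = d, z = w[1:4] = ddd.
Check: |xy| = 1 ≤ 4 and |y| = 1 ≥ 1. Reading y takes M from A back to A, so every xyⁱz is accepted.
Since M has 4 states, any run of length ≥ 4 visits 4+1 states, so by pigeonhole some state repeats within the first 4 steps — that repeat gives the pumpable loop.

d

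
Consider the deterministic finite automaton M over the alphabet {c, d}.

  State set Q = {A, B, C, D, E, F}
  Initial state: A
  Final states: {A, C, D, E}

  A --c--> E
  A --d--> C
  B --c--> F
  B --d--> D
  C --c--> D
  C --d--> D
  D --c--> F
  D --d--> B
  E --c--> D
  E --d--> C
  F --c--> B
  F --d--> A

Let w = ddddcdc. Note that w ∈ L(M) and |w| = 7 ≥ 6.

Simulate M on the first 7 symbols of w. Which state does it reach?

State sequence: A -d-> C -d-> D -d-> B -d-> D -c-> F -d-> A -c-> E

After reading 7 characters, M is in state E.

E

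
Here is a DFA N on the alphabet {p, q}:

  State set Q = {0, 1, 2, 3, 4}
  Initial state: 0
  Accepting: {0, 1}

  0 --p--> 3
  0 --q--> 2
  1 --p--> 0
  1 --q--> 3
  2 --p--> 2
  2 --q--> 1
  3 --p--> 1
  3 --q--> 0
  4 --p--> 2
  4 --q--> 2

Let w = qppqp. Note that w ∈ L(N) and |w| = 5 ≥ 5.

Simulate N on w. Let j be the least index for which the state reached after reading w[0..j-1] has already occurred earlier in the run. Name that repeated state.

Run of N on w = q p p q p:
  step 0: 0  (start)
  step 1: 2  (read q: 0→2)
  step 2: 2  (read p: 2→2)   ← first repeat (2 seen earlier)
  step 3: 2  (read p: 2→2)
  step 4: 1  (read q: 2→1)
  step 5: 0  (read p: 1→0)

The earliest repeat is at step j = 2: N is in 2, which it already visited at step i = 1.
Since N has 5 states, any run of length ≥ 5 visits 5+1 states, so by pigeonhole some state repeats within the first 5 steps — that repeat gives the pumpable loop.

2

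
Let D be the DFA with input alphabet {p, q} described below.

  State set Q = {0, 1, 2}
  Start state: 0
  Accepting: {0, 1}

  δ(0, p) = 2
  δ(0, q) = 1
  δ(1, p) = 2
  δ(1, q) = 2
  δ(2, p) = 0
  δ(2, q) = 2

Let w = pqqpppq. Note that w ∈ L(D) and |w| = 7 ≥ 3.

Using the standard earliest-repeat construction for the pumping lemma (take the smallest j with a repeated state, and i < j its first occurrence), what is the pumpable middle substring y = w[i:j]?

State sequence: 0 -p-> 2 -q-> 2 -q-> 2 -p-> 0 -p-> 2 -p-> 0 -q-> 1
First repeat at step 2: 2 was already visited.

So i = 1, j = 2, giving x = w[0:1] = p, y = w[1:2] = q, z = w[2:7] = qpppq.
Check: |xy| = 2 ≤ 3 and |y| = 1 ≥ 1. Reading y takes D from 2 back to 2, so every xyⁱz is accepted.

q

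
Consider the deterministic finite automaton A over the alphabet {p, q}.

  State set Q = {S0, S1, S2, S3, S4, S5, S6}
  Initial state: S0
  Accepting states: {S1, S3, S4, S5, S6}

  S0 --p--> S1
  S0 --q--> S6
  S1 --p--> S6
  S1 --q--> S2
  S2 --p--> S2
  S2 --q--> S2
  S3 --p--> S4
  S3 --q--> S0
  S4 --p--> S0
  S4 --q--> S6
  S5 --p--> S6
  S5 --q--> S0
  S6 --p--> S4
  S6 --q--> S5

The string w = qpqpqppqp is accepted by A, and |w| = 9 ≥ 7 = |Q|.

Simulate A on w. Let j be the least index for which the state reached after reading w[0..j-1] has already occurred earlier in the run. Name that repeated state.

State sequence: S0 -q-> S6 -p-> S4 -q-> S6 -p-> S4 -q-> S6 -p-> S4 -p-> S0 -q-> S6 -p-> S4
First repeat at step 3: S6 was already visited.

The earliest repeat is at step j = 3: A is in S6, which it already visited at step i = 1.
With |Q| = 7, pigeonhole forces a state repeat no later than step 7; the substring read between the first and second visits to that state can be pumped.

S6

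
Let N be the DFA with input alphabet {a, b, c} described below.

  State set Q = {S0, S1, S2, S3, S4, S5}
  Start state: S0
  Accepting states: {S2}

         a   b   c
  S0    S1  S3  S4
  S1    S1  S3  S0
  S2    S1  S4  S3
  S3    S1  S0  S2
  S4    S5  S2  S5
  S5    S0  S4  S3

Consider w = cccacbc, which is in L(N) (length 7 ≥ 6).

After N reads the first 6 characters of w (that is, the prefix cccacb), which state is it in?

State sequence: S0 -c-> S4 -c-> S5 -c-> S3 -a-> S1 -c-> S0 -b-> S3

After reading 6 characters, N is in state S3.

S3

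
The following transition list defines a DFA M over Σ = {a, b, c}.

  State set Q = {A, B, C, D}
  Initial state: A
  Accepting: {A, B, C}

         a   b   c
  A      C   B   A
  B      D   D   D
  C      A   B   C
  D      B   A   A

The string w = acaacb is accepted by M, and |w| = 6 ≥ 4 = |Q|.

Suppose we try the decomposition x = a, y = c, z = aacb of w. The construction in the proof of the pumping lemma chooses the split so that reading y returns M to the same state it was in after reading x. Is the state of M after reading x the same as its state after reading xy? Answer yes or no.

yes

Run of M on the first 2 characters of w = a c:
  step 0: A  (start)
  step 1: C  (read a: A→C)
  step 2: C  (read c: C→C)

After x (step 1): C. After xy (step 2): C.
They match, so y = c drives M around a cycle from C back to itself; pumping y any number of times keeps M in C before reading z, and xyⁱz ∈ L(M) for every i ≥ 0.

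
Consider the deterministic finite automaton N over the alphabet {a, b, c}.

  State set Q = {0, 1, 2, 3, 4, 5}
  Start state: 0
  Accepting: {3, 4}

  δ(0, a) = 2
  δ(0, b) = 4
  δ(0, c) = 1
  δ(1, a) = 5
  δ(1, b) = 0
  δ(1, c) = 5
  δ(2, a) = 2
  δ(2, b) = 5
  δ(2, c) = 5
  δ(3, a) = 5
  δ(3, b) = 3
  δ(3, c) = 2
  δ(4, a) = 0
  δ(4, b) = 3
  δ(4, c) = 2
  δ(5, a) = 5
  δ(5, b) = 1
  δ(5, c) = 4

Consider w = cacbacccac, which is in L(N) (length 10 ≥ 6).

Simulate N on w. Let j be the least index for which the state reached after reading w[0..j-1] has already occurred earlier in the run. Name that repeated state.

State sequence: 0 -c-> 1 -a-> 5 -c-> 4 -b-> 3 -a-> 5 -c-> 4 -c-> 2 -c-> 5 -a-> 5 -c-> 4
First repeat at step 5: 5 was already visited.

The earliest repeat is at step j = 5: N is in 5, which it already visited at step i = 2.
Since N has 6 states, any run of length ≥ 6 visits 6+1 states, so by pigeonhole some state repeats within the first 6 steps — that repeat gives the pumpable loop.

5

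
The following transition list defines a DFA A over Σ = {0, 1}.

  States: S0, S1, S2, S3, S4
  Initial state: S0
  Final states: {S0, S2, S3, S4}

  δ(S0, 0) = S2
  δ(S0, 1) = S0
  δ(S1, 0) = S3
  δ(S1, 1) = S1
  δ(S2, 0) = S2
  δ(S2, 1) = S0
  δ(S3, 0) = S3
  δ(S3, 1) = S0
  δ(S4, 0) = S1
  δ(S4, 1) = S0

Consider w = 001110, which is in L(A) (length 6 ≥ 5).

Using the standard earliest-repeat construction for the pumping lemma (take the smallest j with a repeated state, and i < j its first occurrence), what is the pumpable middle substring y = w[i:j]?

0

Run of A on w = 0 0 1 1 1 0:
  step 0: S0  (start)
  step 1: S2  (read 0: S0→S2)
  step 2: S2  (read 0: S2→S2)   ← first repeat (S2 seen earlier)
  step 3: S0  (read 1: S2→S0)
  step 4: S0  (read 1: S0→S0)
  step 5: S0  (read 1: S0→S0)
  step 6: S2  (read 0: S0→S2)

So i = 1, j = 2, giving x = w[0:1] = 0, y = w[1:2] = 0, z = w[2:6] = 1110.
Check: |xy| = 2 ≤ 5 and |y| = 1 ≥ 1. Reading y takes A from S2 back to S2, so every xyⁱz is accepted.
Pumping length from the standard proof: p = 5 (the number of states). The repeated state found above gives |xy| = j ≤ 5 and |y| = j − i ≥ 1.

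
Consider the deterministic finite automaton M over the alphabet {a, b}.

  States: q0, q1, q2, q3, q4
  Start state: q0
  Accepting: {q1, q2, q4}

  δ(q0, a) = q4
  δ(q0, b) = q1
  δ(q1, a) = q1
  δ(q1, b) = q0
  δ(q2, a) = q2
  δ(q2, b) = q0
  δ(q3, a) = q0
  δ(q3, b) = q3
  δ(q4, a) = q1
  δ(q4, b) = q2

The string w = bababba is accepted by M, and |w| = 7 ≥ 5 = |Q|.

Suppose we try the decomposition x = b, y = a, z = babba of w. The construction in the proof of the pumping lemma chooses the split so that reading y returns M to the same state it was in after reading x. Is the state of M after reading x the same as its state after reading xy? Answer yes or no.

State sequence: q0 -b-> q1 -a-> q1

After x (step 1): q1. After xy (step 2): q1.
They match, so y = a drives M around a cycle from q1 back to itself; pumping y any number of times keeps M in q1 before reading z, and xyⁱz ∈ L(M) for every i ≥ 0.

yes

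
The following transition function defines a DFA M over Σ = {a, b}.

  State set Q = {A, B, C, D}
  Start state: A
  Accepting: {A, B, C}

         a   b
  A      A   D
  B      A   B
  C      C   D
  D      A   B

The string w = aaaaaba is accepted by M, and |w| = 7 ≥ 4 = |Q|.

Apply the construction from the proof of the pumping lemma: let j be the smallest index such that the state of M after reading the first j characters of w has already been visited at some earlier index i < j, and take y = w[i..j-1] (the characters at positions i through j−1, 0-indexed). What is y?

State sequence: A -a-> A -a-> A -a-> A -a-> A -a-> A -b-> D -a-> A
First repeat at step 1: A was already visited.

So i = 0, j = 1, giving x = w[0:0] = ε, y = w[0:1] = a, z = w[1:7] = aaaaba.
Check: |xy| = 1 ≤ 4 and |y| = 1 ≥ 1. Reading y takes M from A back to A, so every xyⁱz is accepted.

a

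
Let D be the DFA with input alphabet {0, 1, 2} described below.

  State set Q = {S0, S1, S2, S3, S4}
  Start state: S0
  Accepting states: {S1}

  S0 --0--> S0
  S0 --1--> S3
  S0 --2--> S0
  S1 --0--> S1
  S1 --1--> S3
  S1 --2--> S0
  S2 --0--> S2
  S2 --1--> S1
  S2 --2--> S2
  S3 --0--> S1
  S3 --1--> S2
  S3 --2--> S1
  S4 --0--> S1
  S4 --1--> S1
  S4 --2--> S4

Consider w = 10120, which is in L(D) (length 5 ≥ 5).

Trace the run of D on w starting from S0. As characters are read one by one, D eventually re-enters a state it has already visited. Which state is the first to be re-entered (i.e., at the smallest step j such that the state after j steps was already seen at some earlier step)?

Run of D on w = 1 0 1 2 0:
  step 0: S0  (start)
  step 1: S3  (read 1: S0→S3)
  step 2: S1  (read 0: S3→S1)
  step 3: S3  (read 1: S1→S3)   ← first repeat (S3 seen earlier)
  step 4: S1  (read 2: S3→S1)
  step 5: S1  (read 0: S1→S1)

The earliest repeat is at step j = 3: D is in S3, which it already visited at step i = 1.
Pumping length from the standard proof: p = 5 (the number of states). The repeated state found above gives |xy| = j ≤ 5 and |y| = j − i ≥ 1.

S3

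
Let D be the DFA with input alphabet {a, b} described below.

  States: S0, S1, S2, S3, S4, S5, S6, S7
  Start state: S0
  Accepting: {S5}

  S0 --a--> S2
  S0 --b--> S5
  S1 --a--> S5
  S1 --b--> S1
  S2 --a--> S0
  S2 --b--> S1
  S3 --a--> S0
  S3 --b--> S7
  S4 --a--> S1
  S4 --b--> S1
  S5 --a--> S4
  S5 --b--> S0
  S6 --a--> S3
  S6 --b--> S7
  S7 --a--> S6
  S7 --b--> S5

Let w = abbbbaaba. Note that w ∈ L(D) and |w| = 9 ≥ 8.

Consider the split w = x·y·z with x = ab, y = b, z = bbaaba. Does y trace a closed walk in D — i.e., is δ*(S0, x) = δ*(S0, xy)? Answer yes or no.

Run of D on the first 3 characters of w = a b b:
  step 0: S0  (start)
  step 1: S2  (read a: S0→S2)
  step 2: S1  (read b: S2→S1)
  step 3: S1  (read b: S1→S1)

After x (step 2): S1. After xy (step 3): S1.
They match, so y = b drives D around a cycle from S1 back to itself; pumping y any number of times keeps D in S1 before reading z, and xyⁱz ∈ L(D) for every i ≥ 0.

yes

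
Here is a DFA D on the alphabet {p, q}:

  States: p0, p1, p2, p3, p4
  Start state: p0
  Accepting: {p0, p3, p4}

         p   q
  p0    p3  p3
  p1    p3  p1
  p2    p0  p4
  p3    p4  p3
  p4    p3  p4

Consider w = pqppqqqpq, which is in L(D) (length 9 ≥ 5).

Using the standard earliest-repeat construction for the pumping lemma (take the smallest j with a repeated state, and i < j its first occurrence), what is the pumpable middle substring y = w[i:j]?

q

Run of D on w = p q p p q q q p q:
  step 0: p0  (start)
  step 1: p3  (read p: p0→p3)
  step 2: p3  (read q: p3→p3)   ← first repeat (p3 seen earlier)
  step 3: p4  (read p: p3→p4)
  step 4: p3  (read p: p4→p3)
  step 5: p3  (read q: p3→p3)
  step 6: p3  (read q: p3→p3)
  step 7: p3  (read q: p3→p3)
  step 8: p4  (read p: p3→p4)
  step 9: p4  (read q: p4→p4)

So i = 1, j = 2, giving x = w[0:1] = p, y = w[1:2] = q, z = w[2:9] = ppqqqpq.
Check: |xy| = 2 ≤ 5 and |y| = 1 ≥ 1. Reading y takes D from p3 back to p3, so every xyⁱz is accepted.
Since D has 5 states, any run of length ≥ 5 visits 5+1 states, so by pigeonhole some state repeats within the first 5 steps — that repeat gives the pumpable loop.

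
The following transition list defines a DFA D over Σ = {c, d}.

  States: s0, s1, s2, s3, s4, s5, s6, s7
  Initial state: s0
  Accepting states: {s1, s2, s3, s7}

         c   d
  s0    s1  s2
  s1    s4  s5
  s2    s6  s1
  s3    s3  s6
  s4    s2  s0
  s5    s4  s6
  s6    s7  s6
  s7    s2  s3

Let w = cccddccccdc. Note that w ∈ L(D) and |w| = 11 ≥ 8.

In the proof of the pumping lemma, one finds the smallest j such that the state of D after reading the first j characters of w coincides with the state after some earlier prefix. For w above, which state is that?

State sequence: s0 -c-> s1 -c-> s4 -c-> s2 -d-> s1 -d-> s5 -c-> s4 -c-> s2 -c-> s6 -c-> s7 -d-> s3 -c-> s3
First repeat at step 4: s1 was already visited.

The earliest repeat is at step j = 4: D is in s1, which it already visited at step i = 1.
Since D has 8 states, any run of length ≥ 8 visits 8+1 states, so by pigeonhole some state repeats within the first 8 steps — that repeat gives the pumpable loop.

s1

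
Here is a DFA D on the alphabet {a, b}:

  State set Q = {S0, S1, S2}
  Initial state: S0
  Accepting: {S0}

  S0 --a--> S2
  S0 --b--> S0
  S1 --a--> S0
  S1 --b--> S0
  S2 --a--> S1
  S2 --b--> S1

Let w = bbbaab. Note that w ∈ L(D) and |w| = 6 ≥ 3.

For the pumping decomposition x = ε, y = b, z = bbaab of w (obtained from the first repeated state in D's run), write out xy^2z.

xy^2z = ε·b·b·bbaab = bbbbaab.
Reading y = b takes D from S0 back to S0, so after x·y·y the machine is still in S0, and z then leads to the accepting state S0. Hence bbbbaab ∈ L(D).

bbbbaab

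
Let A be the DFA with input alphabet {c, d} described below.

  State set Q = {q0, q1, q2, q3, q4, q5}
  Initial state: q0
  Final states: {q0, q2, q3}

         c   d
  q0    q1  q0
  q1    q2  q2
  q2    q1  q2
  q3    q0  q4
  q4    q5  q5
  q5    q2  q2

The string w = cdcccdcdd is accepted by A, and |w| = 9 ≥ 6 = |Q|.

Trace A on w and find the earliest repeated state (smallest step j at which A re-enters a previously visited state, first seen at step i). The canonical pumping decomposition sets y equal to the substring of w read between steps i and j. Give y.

dc

State sequence: q0 -c-> q1 -d-> q2 -c-> q1 -c-> q2 -c-> q1 -d-> q2 -c-> q1 -d-> q2 -d-> q2
First repeat at step 3: q1 was already visited.

So i = 1, j = 3, giving x = w[0:1] = c, y = w[1:3] = dc, z = w[3:9] = ccdcdd.
Check: |xy| = 3 ≤ 6 and |y| = 2 ≥ 1. Reading y takes A from q1 back to q1, so every xyⁱz is accepted.
Pumping length from the standard proof: p = 6 (the number of states). The repeated state found above gives |xy| = j ≤ 6 and |y| = j − i ≥ 1.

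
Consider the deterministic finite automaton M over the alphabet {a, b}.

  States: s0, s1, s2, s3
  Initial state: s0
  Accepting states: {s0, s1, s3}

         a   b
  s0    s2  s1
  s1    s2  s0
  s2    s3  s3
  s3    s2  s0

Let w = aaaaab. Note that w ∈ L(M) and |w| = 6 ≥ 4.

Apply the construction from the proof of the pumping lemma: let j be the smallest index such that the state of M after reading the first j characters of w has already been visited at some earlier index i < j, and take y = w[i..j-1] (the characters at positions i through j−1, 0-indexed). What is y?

State sequence: s0 -a-> s2 -a-> s3 -a-> s2 -a-> s3 -a-> s2 -b-> s3
First repeat at step 3: s2 was already visited.

So i = 1, j = 3, giving x = w[0:1] = a, y = w[1:3] = aa, z = w[3:6] = aab.
Check: |xy| = 3 ≤ 4 and |y| = 2 ≥ 1. Reading y takes M from s2 back to s2, so every xyⁱz is accepted.

aa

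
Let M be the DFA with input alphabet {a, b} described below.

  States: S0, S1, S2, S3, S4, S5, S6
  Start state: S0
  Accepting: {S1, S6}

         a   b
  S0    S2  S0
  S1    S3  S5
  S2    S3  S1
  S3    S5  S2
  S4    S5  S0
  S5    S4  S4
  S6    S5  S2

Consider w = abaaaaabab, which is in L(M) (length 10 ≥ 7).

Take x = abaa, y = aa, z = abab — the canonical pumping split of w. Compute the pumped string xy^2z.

xy^2z = abaa·aa·aa·abab = abaaaaaaabab.
Reading y = aa takes M from S5 back to S5, so after x·y·y the machine is still in S5, and z then leads to the accepting state S1. Hence abaaaaaaabab ∈ L(M).

abaaaaaaabab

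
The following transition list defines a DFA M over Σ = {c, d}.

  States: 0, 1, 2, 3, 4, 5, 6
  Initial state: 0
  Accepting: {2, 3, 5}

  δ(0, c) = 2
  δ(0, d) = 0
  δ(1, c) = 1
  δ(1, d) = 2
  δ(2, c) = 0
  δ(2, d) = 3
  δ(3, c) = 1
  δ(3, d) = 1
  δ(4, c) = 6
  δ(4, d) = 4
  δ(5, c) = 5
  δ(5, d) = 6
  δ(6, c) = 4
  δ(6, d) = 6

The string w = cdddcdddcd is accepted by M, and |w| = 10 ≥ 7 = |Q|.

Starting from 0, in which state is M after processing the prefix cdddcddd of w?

0

State sequence: 0 -c-> 2 -d-> 3 -d-> 1 -d-> 2 -c-> 0 -d-> 0 -d-> 0 -d-> 0

After reading 8 characters, M is in state 0.
(This kind of state-tracing is the core of the pumping-lemma construction: with 7 states, pigeonhole forces a repeat within the first 7 steps.)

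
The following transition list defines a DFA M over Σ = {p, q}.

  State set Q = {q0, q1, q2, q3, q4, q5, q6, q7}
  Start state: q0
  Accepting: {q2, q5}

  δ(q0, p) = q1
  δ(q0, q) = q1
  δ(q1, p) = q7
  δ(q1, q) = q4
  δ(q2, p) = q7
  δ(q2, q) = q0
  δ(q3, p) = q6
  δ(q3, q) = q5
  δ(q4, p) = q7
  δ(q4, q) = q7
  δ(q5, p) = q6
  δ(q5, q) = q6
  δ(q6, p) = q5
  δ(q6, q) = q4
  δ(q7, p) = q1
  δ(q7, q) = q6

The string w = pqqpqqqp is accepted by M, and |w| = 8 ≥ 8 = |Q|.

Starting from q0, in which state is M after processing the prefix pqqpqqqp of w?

q5

Run of M on the first 8 characters of w = p q q p q q q p:
  step 0: q0  (start)
  step 1: q1  (read p: q0→q1)
  step 2: q4  (read q: q1→q4)
  step 3: q7  (read q: q4→q7)
  step 4: q1  (read p: q7→q1)
  step 5: q4  (read q: q1→q4)
  step 6: q7  (read q: q4→q7)
  step 7: q6  (read q: q7→q6)
  step 8: q5  (read p: q6→q5)

After reading 8 characters, M is in state q5.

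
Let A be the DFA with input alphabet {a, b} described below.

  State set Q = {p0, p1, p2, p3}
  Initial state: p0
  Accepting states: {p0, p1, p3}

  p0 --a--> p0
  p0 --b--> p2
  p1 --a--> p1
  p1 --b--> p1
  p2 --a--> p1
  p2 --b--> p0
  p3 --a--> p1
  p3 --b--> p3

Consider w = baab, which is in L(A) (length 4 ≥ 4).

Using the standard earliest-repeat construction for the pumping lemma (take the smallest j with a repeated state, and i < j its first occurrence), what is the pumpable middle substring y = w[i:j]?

Run of A on w = b a a b:
  step 0: p0  (start)
  step 1: p2  (read b: p0→p2)
  step 2: p1  (read a: p2→p1)
  step 3: p1  (read a: p1→p1)   ← first repeat (p1 seen earlier)
  step 4: p1  (read b: p1→p1)

So i = 2, j = 3, giving x = w[0:2] = ba, y = w[2:3] = a, z = w[3:4] = b.
Check: |xy| = 3 ≤ 4 and |y| = 1 ≥ 1. Reading y takes A from p1 back to p1, so every xyⁱz is accepted.

a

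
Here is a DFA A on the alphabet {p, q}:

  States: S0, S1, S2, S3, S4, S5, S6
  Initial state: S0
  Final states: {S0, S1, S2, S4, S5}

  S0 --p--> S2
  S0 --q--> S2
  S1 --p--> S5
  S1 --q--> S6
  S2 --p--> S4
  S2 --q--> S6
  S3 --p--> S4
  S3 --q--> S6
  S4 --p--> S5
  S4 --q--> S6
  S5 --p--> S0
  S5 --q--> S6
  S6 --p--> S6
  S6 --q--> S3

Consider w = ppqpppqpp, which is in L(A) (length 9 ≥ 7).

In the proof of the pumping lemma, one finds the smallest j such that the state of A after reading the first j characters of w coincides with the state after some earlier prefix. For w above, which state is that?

Run of A on w = p p q p p p q p p:
  step 0: S0  (start)
  step 1: S2  (read p: S0→S2)
  step 2: S4  (read p: S2→S4)
  step 3: S6  (read q: S4→S6)
  step 4: S6  (read p: S6→S6)   ← first repeat (S6 seen earlier)
  step 5: S6  (read p: S6→S6)
  step 6: S6  (read p: S6→S6)
  step 7: S3  (read q: S6→S3)
  step 8: S4  (read p: S3→S4)
  step 9: S5  (read p: S4→S5)

The earliest repeat is at step j = 4: A is in S6, which it already visited at step i = 3.

S6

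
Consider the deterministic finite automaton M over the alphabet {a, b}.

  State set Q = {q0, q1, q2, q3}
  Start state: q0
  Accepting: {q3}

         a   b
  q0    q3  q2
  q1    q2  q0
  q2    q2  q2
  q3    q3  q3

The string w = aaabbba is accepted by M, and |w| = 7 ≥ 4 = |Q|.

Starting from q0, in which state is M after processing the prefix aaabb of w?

State sequence: q0 -a-> q3 -a-> q3 -a-> q3 -b-> q3 -b-> q3

After reading 5 characters, M is in state q3.

q3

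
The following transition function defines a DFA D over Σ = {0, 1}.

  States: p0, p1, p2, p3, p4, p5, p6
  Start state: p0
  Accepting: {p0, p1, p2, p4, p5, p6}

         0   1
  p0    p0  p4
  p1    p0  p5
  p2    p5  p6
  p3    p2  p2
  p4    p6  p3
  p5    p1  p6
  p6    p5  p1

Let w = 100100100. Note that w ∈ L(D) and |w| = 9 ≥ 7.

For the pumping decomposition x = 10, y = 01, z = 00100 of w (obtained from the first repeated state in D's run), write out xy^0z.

1000100

xy⁰z = xz = 10·00100 = 1000100.
Reading y = 01 takes D from p6 back to p6, so after x the machine is still in p6, and z then leads to the accepting state p0. Hence 1000100 ∈ L(D).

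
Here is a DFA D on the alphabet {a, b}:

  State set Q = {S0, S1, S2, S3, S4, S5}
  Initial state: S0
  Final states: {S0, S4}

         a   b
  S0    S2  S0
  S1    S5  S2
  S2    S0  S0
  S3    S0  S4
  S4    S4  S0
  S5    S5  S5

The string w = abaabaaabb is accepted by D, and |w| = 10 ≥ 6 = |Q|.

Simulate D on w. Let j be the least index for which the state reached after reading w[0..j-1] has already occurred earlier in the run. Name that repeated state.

State sequence: S0 -a-> S2 -b-> S0 -a-> S2 -a-> S0 -b-> S0 -a-> S2 -a-> S0 -a-> S2 -b-> S0 -b-> S0
First repeat at step 2: S0 was already visited.

The earliest repeat is at step j = 2: D is in S0, which it already visited at step i = 0.

S0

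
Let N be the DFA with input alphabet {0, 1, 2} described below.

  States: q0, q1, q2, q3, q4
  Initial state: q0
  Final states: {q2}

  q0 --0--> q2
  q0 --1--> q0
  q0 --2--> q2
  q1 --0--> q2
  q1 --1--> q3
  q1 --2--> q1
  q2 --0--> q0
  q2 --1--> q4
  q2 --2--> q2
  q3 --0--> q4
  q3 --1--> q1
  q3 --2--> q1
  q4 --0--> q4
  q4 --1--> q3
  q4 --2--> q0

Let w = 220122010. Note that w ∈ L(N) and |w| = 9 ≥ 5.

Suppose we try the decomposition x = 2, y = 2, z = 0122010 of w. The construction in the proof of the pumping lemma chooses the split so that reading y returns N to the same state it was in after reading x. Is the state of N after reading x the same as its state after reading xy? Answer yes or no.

yes

Run of N on the first 2 characters of w = 2 2:
  step 0: q0  (start)
  step 1: q2  (read 2: q0→q2)
  step 2: q2  (read 2: q2→q2)

After x (step 1): q2. After xy (step 2): q2.
They match, so y = 2 drives N around a cycle from q2 back to itself; pumping y any number of times keeps N in q2 before reading z, and xyⁱz ∈ L(N) for every i ≥ 0.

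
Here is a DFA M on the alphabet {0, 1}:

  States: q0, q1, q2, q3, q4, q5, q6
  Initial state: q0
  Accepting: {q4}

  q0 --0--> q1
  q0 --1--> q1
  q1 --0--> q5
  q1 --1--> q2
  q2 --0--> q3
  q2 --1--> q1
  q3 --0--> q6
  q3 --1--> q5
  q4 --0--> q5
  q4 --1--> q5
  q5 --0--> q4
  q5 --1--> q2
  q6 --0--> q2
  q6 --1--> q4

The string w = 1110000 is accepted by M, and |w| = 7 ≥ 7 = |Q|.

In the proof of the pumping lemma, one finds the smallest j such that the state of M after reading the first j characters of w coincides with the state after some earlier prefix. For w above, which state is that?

Run of M on w = 1 1 1 0 0 0 0:
  step 0: q0  (start)
  step 1: q1  (read 1: q0→q1)
  step 2: q2  (read 1: q1→q2)
  step 3: q1  (read 1: q2→q1)   ← first repeat (q1 seen earlier)
  step 4: q5  (read 0: q1→q5)
  step 5: q4  (read 0: q5→q4)
  step 6: q5  (read 0: q4→q5)
  step 7: q4  (read 0: q5→q4)

The earliest repeat is at step j = 3: M is in q1, which it already visited at step i = 1.
With |Q| = 7, pigeonhole forces a state repeat no later than step 7; the substring read between the first and second visits to that state can be pumped.

q1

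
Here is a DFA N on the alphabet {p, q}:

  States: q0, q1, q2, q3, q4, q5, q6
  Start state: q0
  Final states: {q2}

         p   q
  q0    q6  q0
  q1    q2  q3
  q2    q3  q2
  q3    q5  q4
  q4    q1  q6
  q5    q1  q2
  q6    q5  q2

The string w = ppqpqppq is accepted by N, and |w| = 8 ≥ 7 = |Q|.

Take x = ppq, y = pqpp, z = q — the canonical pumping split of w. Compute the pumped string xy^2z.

ppqpqpppqppq

xy^2z = ppq·pqpp·pqpp·q = ppqpqpppqppq.
Reading y = pqpp takes N from q2 back to q2, so after x·y·y the machine is still in q2, and z then leads to the accepting state q2. Hence ppqpqpppqppq ∈ L(N).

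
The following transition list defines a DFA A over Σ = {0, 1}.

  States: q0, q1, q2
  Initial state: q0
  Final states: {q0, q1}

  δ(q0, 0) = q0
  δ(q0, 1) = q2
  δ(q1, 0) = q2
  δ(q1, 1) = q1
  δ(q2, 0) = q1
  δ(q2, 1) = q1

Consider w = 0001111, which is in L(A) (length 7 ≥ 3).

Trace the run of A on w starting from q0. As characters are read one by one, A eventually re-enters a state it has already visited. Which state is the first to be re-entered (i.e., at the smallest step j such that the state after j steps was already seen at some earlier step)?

State sequence: q0 -0-> q0 -0-> q0 -0-> q0 -1-> q2 -1-> q1 -1-> q1 -1-> q1
First repeat at step 1: q0 was already visited.

The earliest repeat is at step j = 1: A is in q0, which it already visited at step i = 0.
With |Q| = 3, pigeonhole forces a state repeat no later than step 3; the substring read between the first and second visits to that state can be pumped.

q0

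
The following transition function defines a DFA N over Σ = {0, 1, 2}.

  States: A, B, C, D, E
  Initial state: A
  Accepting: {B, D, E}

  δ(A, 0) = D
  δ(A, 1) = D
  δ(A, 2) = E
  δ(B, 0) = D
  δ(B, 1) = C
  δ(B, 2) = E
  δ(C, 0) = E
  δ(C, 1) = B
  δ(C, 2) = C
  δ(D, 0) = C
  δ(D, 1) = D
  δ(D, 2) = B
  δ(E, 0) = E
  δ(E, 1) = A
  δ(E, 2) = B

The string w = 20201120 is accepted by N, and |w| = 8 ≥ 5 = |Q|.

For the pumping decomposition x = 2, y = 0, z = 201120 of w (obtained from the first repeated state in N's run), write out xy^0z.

xy⁰z = xz = 2·201120 = 2201120.
Reading y = 0 takes N from E back to E, so after x the machine is still in E, and z then leads to the accepting state D. Hence 2201120 ∈ L(N).

2201120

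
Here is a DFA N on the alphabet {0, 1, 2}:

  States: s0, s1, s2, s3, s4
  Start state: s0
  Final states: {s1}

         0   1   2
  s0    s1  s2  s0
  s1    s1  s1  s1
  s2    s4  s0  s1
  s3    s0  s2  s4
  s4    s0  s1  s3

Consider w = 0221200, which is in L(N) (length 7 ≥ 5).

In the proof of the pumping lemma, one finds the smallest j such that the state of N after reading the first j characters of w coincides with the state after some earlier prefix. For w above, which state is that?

Run of N on w = 0 2 2 1 2 0 0:
  step 0: s0  (start)
  step 1: s1  (read 0: s0→s1)
  step 2: s1  (read 2: s1→s1)   ← first repeat (s1 seen earlier)
  step 3: s1  (read 2: s1→s1)
  step 4: s1  (read 1: s1→s1)
  step 5: s1  (read 2: s1→s1)
  step 6: s1  (read 0: s1→s1)
  step 7: s1  (read 0: s1→s1)

The earliest repeat is at step j = 2: N is in s1, which it already visited at step i = 1.
Pumping length from the standard proof: p = 5 (the number of states). The repeated state found above gives |xy| = j ≤ 5 and |y| = j − i ≥ 1.

s1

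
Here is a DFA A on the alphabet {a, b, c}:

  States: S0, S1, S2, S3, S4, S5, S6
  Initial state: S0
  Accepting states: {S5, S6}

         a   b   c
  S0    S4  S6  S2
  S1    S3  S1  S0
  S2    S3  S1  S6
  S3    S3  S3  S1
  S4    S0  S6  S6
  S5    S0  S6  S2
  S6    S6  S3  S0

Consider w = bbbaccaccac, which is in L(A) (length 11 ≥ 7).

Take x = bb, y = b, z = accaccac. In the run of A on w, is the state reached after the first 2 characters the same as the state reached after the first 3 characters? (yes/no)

yes

Run of A on the first 3 characters of w = b b b:
  step 0: S0  (start)
  step 1: S6  (read b: S0→S6)
  step 2: S3  (read b: S6→S3)
  step 3: S3  (read b: S3→S3)

After x (step 2): S3. After xy (step 3): S3.
They match, so y = b drives A around a cycle from S3 back to itself; pumping y any number of times keeps A in S3 before reading z, and xyⁱz ∈ L(A) for every i ≥ 0.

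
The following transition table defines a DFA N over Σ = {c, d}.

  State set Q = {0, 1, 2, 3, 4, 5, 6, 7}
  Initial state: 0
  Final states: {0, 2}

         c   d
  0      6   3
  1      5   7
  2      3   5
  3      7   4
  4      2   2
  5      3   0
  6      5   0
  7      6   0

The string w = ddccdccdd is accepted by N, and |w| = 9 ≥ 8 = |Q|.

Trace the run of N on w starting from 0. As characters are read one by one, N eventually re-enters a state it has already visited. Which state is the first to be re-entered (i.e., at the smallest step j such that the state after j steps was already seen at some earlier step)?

3

Run of N on w = d d c c d c c d d:
  step 0: 0  (start)
  step 1: 3  (read d: 0→3)
  step 2: 4  (read d: 3→4)
  step 3: 2  (read c: 4→2)
  step 4: 3  (read c: 2→3)   ← first repeat (3 seen earlier)
  step 5: 4  (read d: 3→4)
  step 6: 2  (read c: 4→2)
  step 7: 3  (read c: 2→3)
  step 8: 4  (read d: 3→4)
  step 9: 2  (read d: 4→2)

The earliest repeat is at step j = 4: N is in 3, which it already visited at step i = 1.
Since N has 8 states, any run of length ≥ 8 visits 8+1 states, so by pigeonhole some state repeats within the first 8 steps — that repeat gives the pumpable loop.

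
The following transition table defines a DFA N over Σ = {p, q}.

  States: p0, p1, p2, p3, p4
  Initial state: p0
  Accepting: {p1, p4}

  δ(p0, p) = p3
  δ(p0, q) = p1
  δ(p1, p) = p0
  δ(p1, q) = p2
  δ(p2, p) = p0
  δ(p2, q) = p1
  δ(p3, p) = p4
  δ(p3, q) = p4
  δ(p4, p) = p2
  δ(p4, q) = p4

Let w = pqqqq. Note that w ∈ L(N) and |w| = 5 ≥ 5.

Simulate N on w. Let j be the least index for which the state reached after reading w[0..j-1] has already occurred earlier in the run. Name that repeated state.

State sequence: p0 -p-> p3 -q-> p4 -q-> p4 -q-> p4 -q-> p4
First repeat at step 3: p4 was already visited.

The earliest repeat is at step j = 3: N is in p4, which it already visited at step i = 2.
Since N has 5 states, any run of length ≥ 5 visits 5+1 states, so by pigeonhole some state repeats within the first 5 steps — that repeat gives the pumpable loop.

p4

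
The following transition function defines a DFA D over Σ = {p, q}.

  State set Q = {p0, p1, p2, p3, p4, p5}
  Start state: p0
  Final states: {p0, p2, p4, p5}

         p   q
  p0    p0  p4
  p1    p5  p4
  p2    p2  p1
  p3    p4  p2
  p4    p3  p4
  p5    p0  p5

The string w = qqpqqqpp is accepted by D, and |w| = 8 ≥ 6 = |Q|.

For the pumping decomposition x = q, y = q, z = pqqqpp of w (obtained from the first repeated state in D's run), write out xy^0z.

qpqqqpp

xy⁰z = xz = q·pqqqpp = qpqqqpp.
Reading y = q takes D from p4 back to p4, so after x the machine is still in p4, and z then leads to the accepting state p4. Hence qpqqqpp ∈ L(D).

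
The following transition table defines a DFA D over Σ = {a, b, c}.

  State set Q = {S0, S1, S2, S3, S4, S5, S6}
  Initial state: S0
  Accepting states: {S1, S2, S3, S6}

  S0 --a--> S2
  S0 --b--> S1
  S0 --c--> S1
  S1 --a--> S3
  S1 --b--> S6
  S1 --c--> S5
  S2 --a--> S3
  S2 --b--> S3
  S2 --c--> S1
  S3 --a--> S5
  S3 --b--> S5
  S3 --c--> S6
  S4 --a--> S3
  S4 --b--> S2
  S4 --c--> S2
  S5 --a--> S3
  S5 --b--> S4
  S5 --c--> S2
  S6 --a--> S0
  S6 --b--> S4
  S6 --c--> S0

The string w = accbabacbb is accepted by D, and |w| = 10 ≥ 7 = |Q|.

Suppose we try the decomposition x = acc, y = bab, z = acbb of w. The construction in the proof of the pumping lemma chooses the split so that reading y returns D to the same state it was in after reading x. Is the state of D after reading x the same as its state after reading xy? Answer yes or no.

State sequence: S0 -a-> S2 -c-> S1 -c-> S5 -b-> S4 -a-> S3 -b-> S5

After x (step 3): S5. After xy (step 6): S5.
They match, so y = bab drives D around a cycle from S5 back to itself; pumping y any number of times keeps D in S5 before reading z, and xyⁱz ∈ L(D) for every i ≥ 0.

yes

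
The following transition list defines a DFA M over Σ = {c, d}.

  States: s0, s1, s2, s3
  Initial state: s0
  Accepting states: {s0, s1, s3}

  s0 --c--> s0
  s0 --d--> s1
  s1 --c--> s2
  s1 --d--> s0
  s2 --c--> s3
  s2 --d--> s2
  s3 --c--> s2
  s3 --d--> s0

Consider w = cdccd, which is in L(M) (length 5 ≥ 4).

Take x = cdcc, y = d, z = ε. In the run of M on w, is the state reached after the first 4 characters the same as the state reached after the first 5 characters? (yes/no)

State sequence: s0 -c-> s0 -d-> s1 -c-> s2 -c-> s3 -d-> s0

After x (step 4): s3. After xy (step 5): s0.
They differ (s3 ≠ s0), so y is not a cycle from the state after x; this split is not the one the pumping-lemma construction produces, and pumping y need not keep the string in L(M).

no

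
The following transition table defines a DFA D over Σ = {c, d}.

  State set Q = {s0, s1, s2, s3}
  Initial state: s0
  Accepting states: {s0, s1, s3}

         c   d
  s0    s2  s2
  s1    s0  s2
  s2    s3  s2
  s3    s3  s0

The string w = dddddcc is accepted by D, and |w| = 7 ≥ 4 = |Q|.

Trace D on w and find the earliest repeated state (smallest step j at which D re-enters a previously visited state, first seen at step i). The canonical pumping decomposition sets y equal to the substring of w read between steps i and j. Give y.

d

Run of D on w = d d d d d c c:
  step 0: s0  (start)
  step 1: s2  (read d: s0→s2)
  step 2: s2  (read d: s2→s2)   ← first repeat (s2 seen earlier)
  step 3: s2  (read d: s2→s2)
  step 4: s2  (read d: s2→s2)
  step 5: s2  (read d: s2→s2)
  step 6: s3  (read c: s2→s3)
  step 7: s3  (read c: s3→s3)

So i = 1, j = 2, giving x = w[0:1] = d, y = w[1:2] = d, z = w[2:7] = dddcc.
Check: |xy| = 2 ≤ 4 and |y| = 1 ≥ 1. Reading y takes D from s2 back to s2, so every xyⁱz is accepted.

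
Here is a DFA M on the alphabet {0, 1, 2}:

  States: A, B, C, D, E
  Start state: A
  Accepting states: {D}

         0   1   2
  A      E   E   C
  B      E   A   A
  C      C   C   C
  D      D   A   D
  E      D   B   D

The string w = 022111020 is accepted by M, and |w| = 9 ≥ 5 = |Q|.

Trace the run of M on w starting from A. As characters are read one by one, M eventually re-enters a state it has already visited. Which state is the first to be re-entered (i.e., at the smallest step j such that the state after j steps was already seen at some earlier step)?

State sequence: A -0-> E -2-> D -2-> D -1-> A -1-> E -1-> B -0-> E -2-> D -0-> D
First repeat at step 3: D was already visited.

The earliest repeat is at step j = 3: M is in D, which it already visited at step i = 2.

D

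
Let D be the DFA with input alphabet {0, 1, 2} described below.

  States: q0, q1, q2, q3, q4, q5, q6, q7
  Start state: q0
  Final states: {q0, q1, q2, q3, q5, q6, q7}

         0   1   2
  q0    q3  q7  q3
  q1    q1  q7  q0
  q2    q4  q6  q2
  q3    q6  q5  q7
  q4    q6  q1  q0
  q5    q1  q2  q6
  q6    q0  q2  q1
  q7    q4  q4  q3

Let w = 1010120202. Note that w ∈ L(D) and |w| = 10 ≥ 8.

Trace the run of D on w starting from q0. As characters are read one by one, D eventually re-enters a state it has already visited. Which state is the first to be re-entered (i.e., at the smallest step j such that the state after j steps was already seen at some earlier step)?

State sequence: q0 -1-> q7 -0-> q4 -1-> q1 -0-> q1 -1-> q7 -2-> q3 -0-> q6 -2-> q1 -0-> q1 -2-> q0
First repeat at step 4: q1 was already visited.

The earliest repeat is at step j = 4: D is in q1, which it already visited at step i = 3.

q1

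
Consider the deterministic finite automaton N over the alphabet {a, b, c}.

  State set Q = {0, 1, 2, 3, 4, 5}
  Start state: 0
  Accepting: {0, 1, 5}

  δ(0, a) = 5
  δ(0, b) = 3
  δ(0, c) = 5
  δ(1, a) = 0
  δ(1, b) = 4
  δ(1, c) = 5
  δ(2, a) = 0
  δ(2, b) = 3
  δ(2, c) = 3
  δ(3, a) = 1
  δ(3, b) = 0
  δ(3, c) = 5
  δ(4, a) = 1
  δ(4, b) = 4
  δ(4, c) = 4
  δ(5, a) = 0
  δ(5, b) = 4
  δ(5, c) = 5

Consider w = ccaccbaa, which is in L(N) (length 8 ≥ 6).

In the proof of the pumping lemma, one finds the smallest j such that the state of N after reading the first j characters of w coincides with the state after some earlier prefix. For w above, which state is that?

5

State sequence: 0 -c-> 5 -c-> 5 -a-> 0 -c-> 5 -c-> 5 -b-> 4 -a-> 1 -a-> 0
First repeat at step 2: 5 was already visited.

The earliest repeat is at step j = 2: N is in 5, which it already visited at step i = 1.
Since N has 6 states, any run of length ≥ 6 visits 6+1 states, so by pigeonhole some state repeats within the first 6 steps — that repeat gives the pumpable loop.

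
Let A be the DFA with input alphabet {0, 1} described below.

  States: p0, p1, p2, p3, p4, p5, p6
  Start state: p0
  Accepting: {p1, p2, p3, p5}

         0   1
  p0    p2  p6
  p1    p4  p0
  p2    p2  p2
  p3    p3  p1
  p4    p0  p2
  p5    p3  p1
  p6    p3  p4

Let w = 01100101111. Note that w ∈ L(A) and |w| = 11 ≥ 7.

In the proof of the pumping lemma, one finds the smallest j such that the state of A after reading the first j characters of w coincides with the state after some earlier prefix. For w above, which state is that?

p2

State sequence: p0 -0-> p2 -1-> p2 -1-> p2 -0-> p2 -0-> p2 -1-> p2 -0-> p2 -1-> p2 -1-> p2 -1-> p2 -1-> p2
First repeat at step 2: p2 was already visited.

The earliest repeat is at step j = 2: A is in p2, which it already visited at step i = 1.
Since A has 7 states, any run of length ≥ 7 visits 7+1 states, so by pigeonhole some state repeats within the first 7 steps — that repeat gives the pumpable loop.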